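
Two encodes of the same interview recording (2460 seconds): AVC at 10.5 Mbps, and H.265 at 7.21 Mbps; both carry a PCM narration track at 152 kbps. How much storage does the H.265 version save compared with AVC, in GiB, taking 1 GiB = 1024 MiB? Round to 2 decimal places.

0.94 GiB

Audio: 152 kbps = 0.152 Mbps.
AVC: 10.652 Mbps × 2460 s = 26203.9 Mb = 3.051 GiB.
H.265: 7.362 Mbps × 2460 s = 18110.5 Mb = 2.108 GiB.
Saving: 3.051 − 2.108 = 0.942 GiB.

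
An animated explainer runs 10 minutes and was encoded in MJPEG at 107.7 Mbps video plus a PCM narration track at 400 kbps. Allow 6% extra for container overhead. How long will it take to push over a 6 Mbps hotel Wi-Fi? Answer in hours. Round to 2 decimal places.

3.18 hours

10 min = 600 s
Audio: 400 kbps = 0.400 Mbps.
Total bitrate: 108.100 Mbps.
File: 108.100 Mbps × 600 s = 64860.0 Mb.
With 6% container overhead: ×1.06. → 68751.6 Mb.
At 6 Mbps: 68751.6 / 6 = 11458.6 s ≈ 3.18 hours.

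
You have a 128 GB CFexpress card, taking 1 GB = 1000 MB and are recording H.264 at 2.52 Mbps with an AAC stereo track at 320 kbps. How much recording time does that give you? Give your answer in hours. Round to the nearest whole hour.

Audio: 320 kbps = 0.320 Mbps.
Total bitrate: 2.52 + 0.320 = 2.840 Mbps.
Capacity: 128 GB = 1,024,000 Mb.
Recording time: 1,024,000 / 2.840 = 360,563 s ≈ 100 hours.

100 hours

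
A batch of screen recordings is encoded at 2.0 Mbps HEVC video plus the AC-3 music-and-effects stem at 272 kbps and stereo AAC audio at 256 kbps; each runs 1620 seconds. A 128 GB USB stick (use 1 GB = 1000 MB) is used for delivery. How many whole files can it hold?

250

Audio total: 272 + 256 = 528 kbps = 0.528 Mbps.
Total bitrate: 2.528 Mbps.
Per item: 2.528 Mbps × 1620 s = 4,095 Mb = 511.9 MB.
Capacity: 128 GB = 1,024,000 Mb; 250.04 items → 250 complete.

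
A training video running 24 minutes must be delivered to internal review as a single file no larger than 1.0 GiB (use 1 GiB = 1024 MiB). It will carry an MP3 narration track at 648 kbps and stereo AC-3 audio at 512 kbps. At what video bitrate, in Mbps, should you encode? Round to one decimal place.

4.8 Mbps

Budget: 1.0 GiB = 8589.9 Mb.
24 min = 1440 s
Total bitrate budget: 8589.9 Mb / 1440 s = 5.965 Mbps.
Audio total: 648 + 512 = 1160 kbps = 1.160 Mbps.
Video: 5.965 − 1.160 = 4.805 Mbps.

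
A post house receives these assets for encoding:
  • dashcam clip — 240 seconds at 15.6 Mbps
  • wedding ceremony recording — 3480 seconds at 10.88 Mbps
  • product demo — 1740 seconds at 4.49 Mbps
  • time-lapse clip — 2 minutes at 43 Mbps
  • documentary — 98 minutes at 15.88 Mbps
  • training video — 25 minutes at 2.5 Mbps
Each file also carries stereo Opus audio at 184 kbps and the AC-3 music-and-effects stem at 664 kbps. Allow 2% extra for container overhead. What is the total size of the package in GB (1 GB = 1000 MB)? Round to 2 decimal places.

20.74 GB

Audio total: 184 + 664 = 848 kbps = 0.848 Mbps.
dashcam clip: 16.448 Mbps × 240 s × 1.02 = 4026.5 Mb
wedding ceremony recording: 11.728 Mbps × 3480 s × 1.02 = 41629.7 Mb
product demo: 5.338 Mbps × 1740 s × 1.02 = 9473.9 Mb
time-lapse clip: 43.848 Mbps × 120 s × 1.02 = 5367.0 Mb
documentary: 16.728 Mbps × 5880 s × 1.02 = 100327.9 Mb
training video: 3.348 Mbps × 1500 s × 1.02 = 5122.4 Mb
Total: 165947.3 Mb = 20743.4 MB.
= 20.74 GB.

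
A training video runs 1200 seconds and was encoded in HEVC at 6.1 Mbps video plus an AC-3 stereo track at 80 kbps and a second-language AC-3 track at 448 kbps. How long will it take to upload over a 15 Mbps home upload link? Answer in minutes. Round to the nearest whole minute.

9 minutes

Audio total: 80 + 448 = 528 kbps = 0.528 Mbps.
Total bitrate: 6.628 Mbps.
File: 6.628 Mbps × 1200 s = 7953.6 Mb.
At 15 Mbps: 7953.6 / 15 = 530.2 s ≈ 8.84 minutes.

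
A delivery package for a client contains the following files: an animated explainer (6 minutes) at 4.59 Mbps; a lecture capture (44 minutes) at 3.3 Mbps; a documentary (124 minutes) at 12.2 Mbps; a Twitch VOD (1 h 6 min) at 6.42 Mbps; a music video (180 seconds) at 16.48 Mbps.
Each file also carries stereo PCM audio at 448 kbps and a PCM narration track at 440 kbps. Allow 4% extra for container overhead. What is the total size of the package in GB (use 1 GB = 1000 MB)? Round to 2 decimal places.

18.52 GB

Audio total: 448 + 440 = 888 kbps = 0.888 Mbps.
animated explainer: 5.478 Mbps × 360 s × 1.04 = 2051.0 Mb
lecture capture: 4.188 Mbps × 2640 s × 1.04 = 11498.6 Mb
documentary: 13.088 Mbps × 7440 s × 1.04 = 101269.7 Mb
Twitch VOD: 7.308 Mbps × 3960 s × 1.04 = 30097.3 Mb
music video: 17.368 Mbps × 180 s × 1.04 = 3251.3 Mb
Total: 148167.8 Mb = 18521.0 MB.
= 18.52 GB.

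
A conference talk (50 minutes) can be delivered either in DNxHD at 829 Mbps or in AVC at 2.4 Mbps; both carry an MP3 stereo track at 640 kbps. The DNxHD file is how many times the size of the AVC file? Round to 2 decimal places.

50 min = 3000 s
Audio: 640 kbps = 0.640 Mbps.
DNxHD: 829.640 Mbps × 3000 s = 2488920.0 Mb = 289.748 GiB.
AVC: 3.040 Mbps × 3000 s = 9120.0 Mb = 1.062 GiB.
Ratio: 289.748 / 1.062 = 272.908.

272.91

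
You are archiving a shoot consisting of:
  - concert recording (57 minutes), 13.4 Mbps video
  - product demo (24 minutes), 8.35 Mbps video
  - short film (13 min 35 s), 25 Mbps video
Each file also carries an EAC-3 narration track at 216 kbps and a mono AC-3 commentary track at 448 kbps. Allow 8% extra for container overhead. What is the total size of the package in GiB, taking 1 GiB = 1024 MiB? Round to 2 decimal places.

Audio total: 216 + 448 = 664 kbps = 0.664 Mbps.
concert recording: 14.064 Mbps × 3420 s × 1.08 = 51946.8 Mb
product demo: 9.014 Mbps × 1440 s × 1.08 = 14018.6 Mb
short film: 25.664 Mbps × 815 s × 1.08 = 22589.5 Mb
Total: 88554.8 Mb = 11069.4 MB.
= 10.31 GiB.

10.31 GiB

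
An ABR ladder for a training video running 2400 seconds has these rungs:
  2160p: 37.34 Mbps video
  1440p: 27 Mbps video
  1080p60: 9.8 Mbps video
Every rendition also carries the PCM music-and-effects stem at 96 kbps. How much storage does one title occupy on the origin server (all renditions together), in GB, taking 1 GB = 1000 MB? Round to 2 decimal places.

22.33 GB

Audio: 96 kbps = 0.096 Mbps.
Sum of rendition bitrates: (37.34+0.096) + (27+0.096) + (9.8+0.096) = 74.428 Mbps.
× 2400 s = 178,627 Mb = 22,328 MB = 22.33 GB.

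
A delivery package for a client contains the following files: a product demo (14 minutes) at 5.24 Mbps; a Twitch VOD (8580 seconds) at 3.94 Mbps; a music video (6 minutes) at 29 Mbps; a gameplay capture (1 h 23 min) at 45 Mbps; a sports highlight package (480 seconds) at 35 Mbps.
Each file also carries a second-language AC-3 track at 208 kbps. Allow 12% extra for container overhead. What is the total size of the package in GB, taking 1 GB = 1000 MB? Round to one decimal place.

Audio: 208 kbps = 0.208 Mbps.
product demo: 5.448 Mbps × 840 s × 1.12 = 5125.5 Mb
Twitch VOD: 4.148 Mbps × 8580 s × 1.12 = 39860.6 Mb
music video: 29.208 Mbps × 360 s × 1.12 = 11776.7 Mb
gameplay capture: 45.208 Mbps × 4980 s × 1.12 = 252152.1 Mb
sports highlight package: 35.208 Mbps × 480 s × 1.12 = 18927.8 Mb
Total: 327842.7 Mb = 40980.3 MB.
= 40.98 GB.

41.0 GB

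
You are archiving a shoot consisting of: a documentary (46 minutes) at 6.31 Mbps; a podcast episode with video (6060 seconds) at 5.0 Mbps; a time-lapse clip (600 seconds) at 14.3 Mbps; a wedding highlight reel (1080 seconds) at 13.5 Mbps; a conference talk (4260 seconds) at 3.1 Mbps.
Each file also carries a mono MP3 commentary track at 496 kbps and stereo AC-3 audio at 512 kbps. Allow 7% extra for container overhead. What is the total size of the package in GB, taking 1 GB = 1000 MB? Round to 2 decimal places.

Audio total: 496 + 512 = 1008 kbps = 1.008 Mbps.
documentary: 7.318 Mbps × 2760 s × 1.07 = 21611.5 Mb
podcast episode with video: 6.008 Mbps × 6060 s × 1.07 = 38957.1 Mb
time-lapse clip: 15.308 Mbps × 600 s × 1.07 = 9827.7 Mb
wedding highlight reel: 14.508 Mbps × 1080 s × 1.07 = 16765.4 Mb
conference talk: 4.108 Mbps × 4260 s × 1.07 = 18725.1 Mb
Total: 105886.9 Mb = 13235.9 MB.
= 13.24 GB.

13.24 GB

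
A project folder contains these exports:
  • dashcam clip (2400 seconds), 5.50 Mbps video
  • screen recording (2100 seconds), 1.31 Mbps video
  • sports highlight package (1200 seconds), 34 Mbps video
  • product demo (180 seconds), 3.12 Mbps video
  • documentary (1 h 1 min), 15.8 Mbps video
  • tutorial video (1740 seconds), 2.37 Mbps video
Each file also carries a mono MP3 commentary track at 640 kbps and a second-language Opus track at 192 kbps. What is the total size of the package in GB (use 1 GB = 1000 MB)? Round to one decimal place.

16.1 GB

Audio total: 640 + 192 = 832 kbps = 0.832 Mbps.
dashcam clip: 6.332 Mbps × 2400 s = 15196.8 Mb
screen recording: 2.142 Mbps × 2100 s = 4498.2 Mb
sports highlight package: 34.832 Mbps × 1200 s = 41798.4 Mb
product demo: 3.952 Mbps × 180 s = 711.4 Mb
documentary: 16.632 Mbps × 3660 s = 60873.1 Mb
tutorial video: 3.202 Mbps × 1740 s = 5571.5 Mb
Total: 128649.4 Mb = 16081.2 MB.
= 16.08 GB.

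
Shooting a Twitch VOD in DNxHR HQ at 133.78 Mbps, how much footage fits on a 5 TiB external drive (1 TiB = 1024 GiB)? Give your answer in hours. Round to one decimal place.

Capacity: 5 TiB = 43,980,465 Mb.
Recording time: 43,980,465 / 133.780 = 328,752 s ≈ 91.3 hours.

91.3 hours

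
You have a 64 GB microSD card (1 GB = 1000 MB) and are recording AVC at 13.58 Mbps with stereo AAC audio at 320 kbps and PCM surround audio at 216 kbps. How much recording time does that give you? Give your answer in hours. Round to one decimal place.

Audio total: 320 + 216 = 536 kbps = 0.536 Mbps.
Total bitrate: 13.58 + 0.536 = 14.116 Mbps.
Capacity: 64 GB = 512,000 Mb.
Recording time: 512,000 / 14.116 = 36,271 s ≈ 10.1 hours.

10.1 hours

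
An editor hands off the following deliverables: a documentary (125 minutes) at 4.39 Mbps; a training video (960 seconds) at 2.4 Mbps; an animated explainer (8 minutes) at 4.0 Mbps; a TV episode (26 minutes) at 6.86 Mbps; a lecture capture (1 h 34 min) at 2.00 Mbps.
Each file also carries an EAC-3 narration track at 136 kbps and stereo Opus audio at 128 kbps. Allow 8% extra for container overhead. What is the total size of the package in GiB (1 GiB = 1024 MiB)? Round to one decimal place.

8.0 GiB

Audio total: 136 + 128 = 264 kbps = 0.264 Mbps.
documentary: 4.654 Mbps × 7500 s × 1.08 = 37697.4 Mb
training video: 2.664 Mbps × 960 s × 1.08 = 2762.0 Mb
animated explainer: 4.264 Mbps × 480 s × 1.08 = 2210.5 Mb
TV episode: 7.124 Mbps × 1560 s × 1.08 = 12002.5 Mb
lecture capture: 2.264 Mbps × 5640 s × 1.08 = 13790.5 Mb
Total: 68462.9 Mb = 8557.9 MB.
= 7.970 GiB.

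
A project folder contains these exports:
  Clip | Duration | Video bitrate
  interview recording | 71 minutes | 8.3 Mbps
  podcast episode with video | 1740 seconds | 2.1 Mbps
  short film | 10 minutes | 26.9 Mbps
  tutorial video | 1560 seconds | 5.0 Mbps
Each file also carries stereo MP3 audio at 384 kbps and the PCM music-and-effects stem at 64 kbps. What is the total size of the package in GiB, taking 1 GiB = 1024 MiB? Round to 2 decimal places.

Audio total: 384 + 64 = 448 kbps = 0.448 Mbps.
interview recording: 8.748 Mbps × 4260 s = 37266.5 Mb
podcast episode with video: 2.548 Mbps × 1740 s = 4433.5 Mb
short film: 27.348 Mbps × 600 s = 16408.8 Mb
tutorial video: 5.448 Mbps × 1560 s = 8498.9 Mb
Total: 66607.7 Mb = 8326.0 MB.
= 7.754 GiB.

7.75 GiB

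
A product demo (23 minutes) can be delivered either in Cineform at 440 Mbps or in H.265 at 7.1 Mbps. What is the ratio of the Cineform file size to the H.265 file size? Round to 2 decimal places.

23 min = 1380 s
Cineform: 440.000 Mbps × 1380 s = 607200.0 Mb = 75.900 GB.
H.265: 7.100 Mbps × 1380 s = 9798.0 Mb = 1.225 GB.
Ratio: 75.900 / 1.225 = 61.972.

61.97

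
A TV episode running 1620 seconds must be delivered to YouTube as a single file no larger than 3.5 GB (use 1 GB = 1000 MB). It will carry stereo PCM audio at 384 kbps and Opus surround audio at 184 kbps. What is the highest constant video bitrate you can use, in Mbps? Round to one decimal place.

Budget: 3.5 GB = 28000.0 Mb.
Total bitrate budget: 28000.0 Mb / 1620 s = 17.284 Mbps.
Audio total: 384 + 184 = 568 kbps = 0.568 Mbps.
Video: 17.284 − 0.568 = 16.716 Mbps.

16.7 Mbps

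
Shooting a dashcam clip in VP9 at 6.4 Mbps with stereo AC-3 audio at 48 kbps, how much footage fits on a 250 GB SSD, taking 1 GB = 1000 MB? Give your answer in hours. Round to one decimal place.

Audio: 48 kbps = 0.048 Mbps.
Total bitrate: 6.4 + 0.048 = 6.448 Mbps.
Capacity: 250 GB = 2,000,000 Mb.
Recording time: 2,000,000 / 6.448 = 310,174 s ≈ 86.2 hours.

86.2 hours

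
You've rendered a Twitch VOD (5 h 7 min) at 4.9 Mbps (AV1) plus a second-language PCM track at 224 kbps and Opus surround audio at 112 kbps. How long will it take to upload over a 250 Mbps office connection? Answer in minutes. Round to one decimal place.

6.4 minutes

5 h 7 min = 307 min = 18420 s
Audio total: 224 + 112 = 336 kbps = 0.336 Mbps.
Total bitrate: 5.236 Mbps.
File: 5.236 Mbps × 18420 s = 96447.1 Mb.
At 250 Mbps: 96447.1 / 250 = 385.8 s ≈ 6.43 minutes.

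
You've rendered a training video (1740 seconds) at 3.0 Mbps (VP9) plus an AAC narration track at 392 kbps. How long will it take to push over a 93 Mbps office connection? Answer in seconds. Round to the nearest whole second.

63 seconds

Audio: 392 kbps = 0.392 Mbps.
Total bitrate: 3.392 Mbps.
File: 3.392 Mbps × 1740 s = 5902.1 Mb.
At 93 Mbps: 5902.1 / 93 = 63.5 s ≈ 63.5 seconds.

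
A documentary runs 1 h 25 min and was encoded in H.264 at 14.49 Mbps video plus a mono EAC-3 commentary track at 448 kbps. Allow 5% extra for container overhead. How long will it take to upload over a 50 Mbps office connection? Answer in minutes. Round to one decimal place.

26.7 minutes

1 h 25 min = 85 min = 5100 s
Audio: 448 kbps = 0.448 Mbps.
Total bitrate: 14.938 Mbps.
File: 14.938 Mbps × 5100 s = 76183.8 Mb.
With 5% container overhead: ×1.05. → 79993.0 Mb.
At 50 Mbps: 79993.0 / 50 = 1599.9 s ≈ 26.7 minutes.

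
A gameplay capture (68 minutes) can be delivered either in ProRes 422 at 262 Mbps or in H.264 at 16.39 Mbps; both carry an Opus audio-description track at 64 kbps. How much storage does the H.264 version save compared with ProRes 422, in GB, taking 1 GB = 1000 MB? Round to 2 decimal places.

68 min = 4080 s
Audio: 64 kbps = 0.064 Mbps.
ProRes 422: 262.064 Mbps × 4080 s = 1069221.1 Mb = 133.653 GB.
H.264: 16.454 Mbps × 4080 s = 67132.3 Mb = 8.392 GB.
Saving: 133.653 − 8.392 = 125.261 GB.

125.26 GB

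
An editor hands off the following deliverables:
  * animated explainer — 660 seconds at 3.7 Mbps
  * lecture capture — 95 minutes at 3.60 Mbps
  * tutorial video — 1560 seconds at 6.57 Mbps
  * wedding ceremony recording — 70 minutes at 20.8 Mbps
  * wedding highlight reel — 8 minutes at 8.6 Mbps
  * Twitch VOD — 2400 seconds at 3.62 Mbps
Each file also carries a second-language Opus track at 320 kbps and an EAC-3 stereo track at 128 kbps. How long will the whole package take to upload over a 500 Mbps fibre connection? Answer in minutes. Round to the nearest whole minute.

Audio total: 320 + 128 = 448 kbps = 0.448 Mbps.
animated explainer: 4.148 Mbps × 660 s = 2737.7 Mb
lecture capture: 4.048 Mbps × 5700 s = 23073.6 Mb
tutorial video: 7.018 Mbps × 1560 s = 10948.1 Mb
wedding ceremony recording: 21.248 Mbps × 4200 s = 89241.6 Mb
wedding highlight reel: 9.048 Mbps × 480 s = 4343.0 Mb
Twitch VOD: 4.068 Mbps × 2400 s = 9763.2 Mb
Total: 140107.2 Mb = 17513.4 MB.
At 500 Mbps: 140107.2 / 500 = 280 s ≈ 4.67 minutes.

5 minutes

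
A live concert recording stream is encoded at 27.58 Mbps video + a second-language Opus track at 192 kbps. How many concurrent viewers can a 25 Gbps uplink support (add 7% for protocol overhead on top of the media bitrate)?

Audio: 192 kbps = 0.192 Mbps.
Per-viewer media rate: 27.772 Mbps.
On the wire with 7% overhead: 29.716 Mbps.
25 Gbps = 25,000 Mbps; 25,000 / 29.716 = 841.30 → 841 viewers.

841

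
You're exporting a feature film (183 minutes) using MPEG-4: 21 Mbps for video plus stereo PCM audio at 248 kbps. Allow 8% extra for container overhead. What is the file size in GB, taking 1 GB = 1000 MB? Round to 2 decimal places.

183 min = 10980 s
Audio: 248 kbps = 0.248 Mbps.
Total bitrate: 21 + 0.248 = 21.248 Mbps.
Stream data: 21.248 Mbps × 10980 s = 233303.0 Mb.
With 8% container overhead: ×1.08.
251,967 Mb ÷ 8 = 31,496 MB → 31.50 GB.

31.50 GB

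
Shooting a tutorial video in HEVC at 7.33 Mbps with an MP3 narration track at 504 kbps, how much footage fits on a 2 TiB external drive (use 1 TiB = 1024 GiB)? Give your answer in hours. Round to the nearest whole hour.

Audio: 504 kbps = 0.504 Mbps.
Total bitrate: 7.33 + 0.504 = 7.834 Mbps.
Capacity: 2 TiB = 17,592,186 Mb.
Recording time: 17,592,186 / 7.834 = 2,245,620 s ≈ 624 hours.

624 hours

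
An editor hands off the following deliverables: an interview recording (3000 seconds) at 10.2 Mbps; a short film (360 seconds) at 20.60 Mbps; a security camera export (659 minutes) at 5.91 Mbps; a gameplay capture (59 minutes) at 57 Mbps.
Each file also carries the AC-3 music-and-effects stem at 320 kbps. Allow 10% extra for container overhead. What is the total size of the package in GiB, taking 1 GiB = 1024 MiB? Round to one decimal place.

62.5 GiB

Audio: 320 kbps = 0.320 Mbps.
interview recording: 10.520 Mbps × 3000 s × 1.10 = 34716.0 Mb
short film: 20.920 Mbps × 360 s × 1.10 = 8284.3 Mb
security camera export: 6.230 Mbps × 39540 s × 1.10 = 270967.6 Mb
gameplay capture: 57.320 Mbps × 3540 s × 1.10 = 223204.1 Mb
Total: 537172.0 Mb = 67146.5 MB.
= 62.54 GiB.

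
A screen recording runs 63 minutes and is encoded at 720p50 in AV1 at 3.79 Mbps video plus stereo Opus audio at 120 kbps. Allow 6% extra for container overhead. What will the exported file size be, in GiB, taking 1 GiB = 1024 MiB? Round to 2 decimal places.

1.82 GiB

63 min = 3780 s
Audio: 120 kbps = 0.120 Mbps.
Total bitrate: 3.79 + 0.120 = 3.910 Mbps.
Stream data: 3.910 Mbps × 3780 s = 14779.8 Mb.
With 6% container overhead: ×1.06.
15,667 Mb = 1,958,323,500 bytes ÷ 1,073,741,824 = 1.824 GiB.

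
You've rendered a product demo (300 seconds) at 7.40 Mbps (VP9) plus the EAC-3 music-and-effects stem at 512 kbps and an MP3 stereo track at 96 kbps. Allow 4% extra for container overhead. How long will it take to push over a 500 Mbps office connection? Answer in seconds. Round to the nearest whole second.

5 seconds

Audio total: 512 + 96 = 608 kbps = 0.608 Mbps.
Total bitrate: 8.008 Mbps.
File: 8.008 Mbps × 300 s = 2402.4 Mb.
With 4% container overhead: ×1.04. → 2498.5 Mb.
At 500 Mbps: 2498.5 / 500 = 5.0 s ≈ 5 seconds.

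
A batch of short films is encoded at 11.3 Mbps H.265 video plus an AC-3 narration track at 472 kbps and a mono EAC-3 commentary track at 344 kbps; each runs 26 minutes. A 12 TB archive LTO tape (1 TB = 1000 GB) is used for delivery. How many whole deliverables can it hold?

5079

26 min = 1560 s
Audio total: 472 + 344 = 816 kbps = 0.816 Mbps.
Total bitrate: 12.116 Mbps.
Per item: 12.116 Mbps × 1560 s = 18,901 Mb = 2,363 MB.
Capacity: 12 TB = 96,000,000 Mb; 5079.11 items → 5079 complete.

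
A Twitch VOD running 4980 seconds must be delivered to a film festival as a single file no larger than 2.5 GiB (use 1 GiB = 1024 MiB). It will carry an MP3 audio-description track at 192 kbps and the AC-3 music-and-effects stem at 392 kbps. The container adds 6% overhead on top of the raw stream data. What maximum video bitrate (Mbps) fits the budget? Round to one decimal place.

Budget: 2.5 GiB = 21474.8 Mb.
Stream payload after overhead: 21474.8 / 1.06 = 20259.3 Mb.
Total bitrate budget: 20259.3 Mb / 4980 s = 4.068 Mbps.
Audio total: 192 + 392 = 584 kbps = 0.584 Mbps.
Video: 4.068 − 0.584 = 3.484 Mbps.

3.5 Mbps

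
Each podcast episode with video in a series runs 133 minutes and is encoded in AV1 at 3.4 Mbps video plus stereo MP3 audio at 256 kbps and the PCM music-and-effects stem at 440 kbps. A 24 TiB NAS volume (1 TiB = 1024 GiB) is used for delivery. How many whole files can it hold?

133 min = 7980 s
Audio total: 256 + 440 = 696 kbps = 0.696 Mbps.
Total bitrate: 4.096 Mbps.
Per item: 4.096 Mbps × 7980 s = 32,686 Mb = 4,086 MB.
Capacity: 24 TiB = 211,106,233 Mb; 6458.60 items → 6458 complete.

6458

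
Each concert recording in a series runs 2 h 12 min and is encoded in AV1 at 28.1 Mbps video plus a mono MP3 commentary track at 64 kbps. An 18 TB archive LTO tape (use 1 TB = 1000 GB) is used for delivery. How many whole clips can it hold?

2 h 12 min = 132 min = 7920 s
Audio: 64 kbps = 0.064 Mbps.
Total bitrate: 28.164 Mbps.
Per item: 28.164 Mbps × 7920 s = 223,059 Mb = 27,882 MB.
Capacity: 18 TB = 144,000,000 Mb; 645.57 items → 645 complete.

645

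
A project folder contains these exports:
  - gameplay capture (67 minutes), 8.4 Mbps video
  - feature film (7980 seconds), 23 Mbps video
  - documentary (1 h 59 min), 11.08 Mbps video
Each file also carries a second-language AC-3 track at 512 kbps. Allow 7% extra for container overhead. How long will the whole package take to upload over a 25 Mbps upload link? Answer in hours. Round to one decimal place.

Audio: 512 kbps = 0.512 Mbps.
gameplay capture: 8.912 Mbps × 4020 s × 1.07 = 38334.1 Mb
feature film: 23.512 Mbps × 7980 s × 1.07 = 200759.6 Mb
documentary: 11.592 Mbps × 7140 s × 1.07 = 88560.6 Mb
Total: 327654.2 Mb = 40956.8 MB.
At 25 Mbps: 327654.2 / 25 = 13106 s ≈ 3.64 hours.

3.6 hours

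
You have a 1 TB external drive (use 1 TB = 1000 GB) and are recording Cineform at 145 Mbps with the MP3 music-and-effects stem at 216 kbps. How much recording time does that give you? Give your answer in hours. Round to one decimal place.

Audio: 216 kbps = 0.216 Mbps.
Total bitrate: 145 + 0.216 = 145.216 Mbps.
Capacity: 1 TB = 8,000,000 Mb.
Recording time: 8,000,000 / 145.216 = 55,090 s ≈ 15.3 hours.

15.3 hours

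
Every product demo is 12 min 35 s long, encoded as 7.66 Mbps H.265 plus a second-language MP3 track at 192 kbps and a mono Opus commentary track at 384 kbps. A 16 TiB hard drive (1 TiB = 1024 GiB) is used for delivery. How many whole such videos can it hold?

12 min 35 s = 755 s
Audio total: 192 + 384 = 576 kbps = 0.576 Mbps.
Total bitrate: 8.236 Mbps.
Per item: 8.236 Mbps × 755 s = 6,218 Mb = 777.3 MB.
Capacity: 16 TiB = 140,737,488 Mb; 22633.23 items → 22633 complete.

22633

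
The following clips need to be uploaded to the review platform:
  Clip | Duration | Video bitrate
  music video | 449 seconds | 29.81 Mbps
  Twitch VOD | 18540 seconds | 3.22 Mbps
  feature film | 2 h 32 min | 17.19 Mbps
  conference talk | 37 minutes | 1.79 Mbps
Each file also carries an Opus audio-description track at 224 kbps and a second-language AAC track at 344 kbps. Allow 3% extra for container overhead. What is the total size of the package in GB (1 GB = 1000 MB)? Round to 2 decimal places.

Audio total: 224 + 344 = 568 kbps = 0.568 Mbps.
music video: 30.378 Mbps × 449 s × 1.03 = 14048.9 Mb
Twitch VOD: 3.788 Mbps × 18540 s × 1.03 = 72336.4 Mb
feature film: 17.758 Mbps × 9120 s × 1.03 = 166811.5 Mb
conference talk: 2.358 Mbps × 2220 s × 1.03 = 5391.8 Mb
Total: 258588.7 Mb = 32323.6 MB.
= 32.32 GB.

32.32 GB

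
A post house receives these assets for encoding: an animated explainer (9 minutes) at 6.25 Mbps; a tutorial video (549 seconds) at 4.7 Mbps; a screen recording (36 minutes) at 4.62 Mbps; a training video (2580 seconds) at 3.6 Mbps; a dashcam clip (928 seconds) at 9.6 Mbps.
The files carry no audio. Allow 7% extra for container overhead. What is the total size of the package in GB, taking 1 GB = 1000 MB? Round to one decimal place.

animated explainer: 6.250 Mbps × 540 s × 1.07 = 3611.2 Mb
tutorial video: 4.700 Mbps × 549 s × 1.07 = 2760.9 Mb
screen recording: 4.620 Mbps × 2160 s × 1.07 = 10677.7 Mb
training video: 3.600 Mbps × 2580 s × 1.07 = 9938.2 Mb
dashcam clip: 9.600 Mbps × 928 s × 1.07 = 9532.4 Mb
Total: 36520.5 Mb = 4565.1 MB.
= 4.565 GB.

4.6 GB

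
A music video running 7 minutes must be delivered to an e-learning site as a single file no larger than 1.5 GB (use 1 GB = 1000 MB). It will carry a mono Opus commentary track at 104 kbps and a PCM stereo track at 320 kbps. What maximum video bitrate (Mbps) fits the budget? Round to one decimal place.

28.1 Mbps

Budget: 1.5 GB = 12000.0 Mb.
7 min = 420 s
Total bitrate budget: 12000.0 Mb / 420 s = 28.571 Mbps.
Audio total: 104 + 320 = 424 kbps = 0.424 Mbps.
Video: 28.571 − 0.424 = 28.147 Mbps.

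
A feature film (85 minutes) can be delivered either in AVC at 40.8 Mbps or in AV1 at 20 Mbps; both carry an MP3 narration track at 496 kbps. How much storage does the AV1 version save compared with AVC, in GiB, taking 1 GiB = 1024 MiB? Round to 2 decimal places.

85 min = 5100 s
Audio: 496 kbps = 0.496 Mbps.
AVC: 41.296 Mbps × 5100 s = 210609.6 Mb = 24.518 GiB.
AV1: 20.496 Mbps × 5100 s = 104529.6 Mb = 12.169 GiB.
Saving: 24.518 − 12.169 = 12.349 GiB.

12.35 GiB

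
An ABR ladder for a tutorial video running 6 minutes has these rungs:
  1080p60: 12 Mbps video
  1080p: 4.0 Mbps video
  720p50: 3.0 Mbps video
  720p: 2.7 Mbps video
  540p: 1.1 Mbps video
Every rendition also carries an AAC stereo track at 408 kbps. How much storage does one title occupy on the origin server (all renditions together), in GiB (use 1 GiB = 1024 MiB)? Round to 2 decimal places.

1.04 GiB

6 min = 360 s
Audio: 408 kbps = 0.408 Mbps.
Sum of rendition bitrates: (12+0.408) + (4.0+0.408) + (3.0+0.408) + (2.7+0.408) + (1.1+0.408) = 24.840 Mbps.
× 360 s = 8,942 Mb = 1,118 MB = 1.041 GiB.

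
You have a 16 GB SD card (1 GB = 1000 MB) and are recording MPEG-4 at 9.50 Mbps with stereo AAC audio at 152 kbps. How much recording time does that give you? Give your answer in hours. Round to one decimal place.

Audio: 152 kbps = 0.152 Mbps.
Total bitrate: 9.50 + 0.152 = 9.652 Mbps.
Capacity: 16 GB = 128,000 Mb.
Recording time: 128,000 / 9.652 = 13,262 s ≈ 3.68 hours.

3.7 hours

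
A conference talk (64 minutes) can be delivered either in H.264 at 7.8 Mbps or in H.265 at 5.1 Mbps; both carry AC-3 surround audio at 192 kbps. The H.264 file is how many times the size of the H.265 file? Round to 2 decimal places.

1.51

64 min = 3840 s
Audio: 192 kbps = 0.192 Mbps.
H.264: 7.992 Mbps × 3840 s = 30689.3 Mb = 3.573 GiB.
H.265: 5.292 Mbps × 3840 s = 20321.3 Mb = 2.366 GiB.
Ratio: 3.573 / 2.366 = 1.510.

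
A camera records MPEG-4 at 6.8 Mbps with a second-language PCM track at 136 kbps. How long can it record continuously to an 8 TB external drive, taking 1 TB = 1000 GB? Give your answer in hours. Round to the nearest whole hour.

2563 hours

Audio: 136 kbps = 0.136 Mbps.
Total bitrate: 6.8 + 0.136 = 6.936 Mbps.
Capacity: 8 TB = 64,000,000 Mb.
Recording time: 64,000,000 / 6.936 = 9,227,220 s ≈ 2,563 hours.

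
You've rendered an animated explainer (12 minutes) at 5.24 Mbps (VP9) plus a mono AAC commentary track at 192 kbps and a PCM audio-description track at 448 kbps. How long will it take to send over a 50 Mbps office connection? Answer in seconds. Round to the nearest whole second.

85 seconds

12 min = 720 s
Audio total: 192 + 448 = 640 kbps = 0.640 Mbps.
Total bitrate: 5.880 Mbps.
File: 5.880 Mbps × 720 s = 4233.6 Mb.
At 50 Mbps: 4233.6 / 50 = 84.7 s ≈ 84.7 seconds.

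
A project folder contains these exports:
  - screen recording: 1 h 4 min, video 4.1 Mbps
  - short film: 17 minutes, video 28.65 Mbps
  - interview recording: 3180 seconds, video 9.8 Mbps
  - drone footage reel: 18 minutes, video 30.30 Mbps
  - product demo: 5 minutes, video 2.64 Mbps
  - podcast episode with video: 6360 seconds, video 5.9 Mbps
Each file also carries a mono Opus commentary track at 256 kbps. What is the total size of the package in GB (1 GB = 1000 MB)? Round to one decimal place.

Audio: 256 kbps = 0.256 Mbps.
screen recording: 4.356 Mbps × 3840 s = 16727.0 Mb
short film: 28.906 Mbps × 1020 s = 29484.1 Mb
interview recording: 10.056 Mbps × 3180 s = 31978.1 Mb
drone footage reel: 30.556 Mbps × 1080 s = 33000.5 Mb
product demo: 2.896 Mbps × 300 s = 868.8 Mb
podcast episode with video: 6.156 Mbps × 6360 s = 39152.2 Mb
Total: 151210.7 Mb = 18901.3 MB.
= 18.90 GB.

18.9 GB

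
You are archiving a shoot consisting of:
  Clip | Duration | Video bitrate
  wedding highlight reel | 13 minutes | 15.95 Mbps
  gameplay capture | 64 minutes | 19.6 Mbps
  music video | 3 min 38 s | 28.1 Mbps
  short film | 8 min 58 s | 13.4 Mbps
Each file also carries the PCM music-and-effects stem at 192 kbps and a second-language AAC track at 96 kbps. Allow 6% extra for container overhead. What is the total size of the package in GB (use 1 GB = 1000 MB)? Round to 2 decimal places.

Audio total: 192 + 96 = 288 kbps = 0.288 Mbps.
wedding highlight reel: 16.238 Mbps × 780 s × 1.06 = 13425.6 Mb
gameplay capture: 19.888 Mbps × 3840 s × 1.06 = 80952.1 Mb
music video: 28.388 Mbps × 218 s × 1.06 = 6559.9 Mb
short film: 13.688 Mbps × 538 s × 1.06 = 7806.0 Mb
Total: 108743.6 Mb = 13592.9 MB.
= 13.59 GB.

13.59 GB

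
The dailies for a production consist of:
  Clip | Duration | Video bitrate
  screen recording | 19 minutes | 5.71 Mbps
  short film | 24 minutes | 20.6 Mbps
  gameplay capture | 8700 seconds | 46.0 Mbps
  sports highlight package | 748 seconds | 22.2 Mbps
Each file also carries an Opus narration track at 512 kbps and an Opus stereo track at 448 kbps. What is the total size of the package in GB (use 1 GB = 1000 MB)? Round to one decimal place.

Audio total: 512 + 448 = 960 kbps = 0.960 Mbps.
screen recording: 6.670 Mbps × 1140 s = 7603.8 Mb
short film: 21.560 Mbps × 1440 s = 31046.4 Mb
gameplay capture: 46.960 Mbps × 8700 s = 408552.0 Mb
sports highlight package: 23.160 Mbps × 748 s = 17323.7 Mb
Total: 464525.9 Mb = 58065.7 MB.
= 58.07 GB.

58.1 GB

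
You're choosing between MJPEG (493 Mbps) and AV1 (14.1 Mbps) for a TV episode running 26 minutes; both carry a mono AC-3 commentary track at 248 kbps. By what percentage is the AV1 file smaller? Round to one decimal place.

26 min = 1560 s
Audio: 248 kbps = 0.248 Mbps.
MJPEG: 493.248 Mbps × 1560 s = 769466.9 Mb = 89.578 GiB.
AV1: 14.348 Mbps × 1560 s = 22382.9 Mb = 2.606 GiB.
Reduction: (1 − 2.606/89.578) × 100 = 97.09%.

97.1%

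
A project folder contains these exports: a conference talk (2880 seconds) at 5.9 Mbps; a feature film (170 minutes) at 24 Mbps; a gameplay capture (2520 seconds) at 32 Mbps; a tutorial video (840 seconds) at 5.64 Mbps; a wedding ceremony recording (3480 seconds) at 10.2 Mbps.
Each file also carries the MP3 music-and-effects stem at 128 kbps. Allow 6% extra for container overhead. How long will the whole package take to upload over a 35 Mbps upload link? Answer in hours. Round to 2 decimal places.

3.24 hours

Audio: 128 kbps = 0.128 Mbps.
conference talk: 6.028 Mbps × 2880 s × 1.06 = 18402.3 Mb
feature film: 24.128 Mbps × 10200 s × 1.06 = 260871.9 Mb
gameplay capture: 32.128 Mbps × 2520 s × 1.06 = 85820.3 Mb
tutorial video: 5.768 Mbps × 840 s × 1.06 = 5135.8 Mb
wedding ceremony recording: 10.328 Mbps × 3480 s × 1.06 = 38097.9 Mb
Total: 408328.3 Mb = 51041.0 MB.
At 35 Mbps: 408328.3 / 35 = 11667 s ≈ 3.24 hours.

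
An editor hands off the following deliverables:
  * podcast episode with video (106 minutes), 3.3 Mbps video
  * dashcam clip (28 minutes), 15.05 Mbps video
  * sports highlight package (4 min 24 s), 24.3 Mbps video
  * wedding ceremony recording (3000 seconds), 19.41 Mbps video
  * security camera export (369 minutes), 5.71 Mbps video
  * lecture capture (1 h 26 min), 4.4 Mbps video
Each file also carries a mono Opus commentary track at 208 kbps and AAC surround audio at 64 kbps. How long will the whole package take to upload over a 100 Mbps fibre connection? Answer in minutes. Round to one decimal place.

Audio total: 208 + 64 = 272 kbps = 0.272 Mbps.
podcast episode with video: 3.572 Mbps × 6360 s = 22717.9 Mb
dashcam clip: 15.322 Mbps × 1680 s = 25741.0 Mb
sports highlight package: 24.572 Mbps × 264 s = 6487.0 Mb
wedding ceremony recording: 19.682 Mbps × 3000 s = 59046.0 Mb
security camera export: 5.982 Mbps × 22140 s = 132441.5 Mb
lecture capture: 4.672 Mbps × 5160 s = 24107.5 Mb
Total: 270540.9 Mb = 33817.6 MB.
At 100 Mbps: 270540.9 / 100 = 2705 s ≈ 45.1 minutes.

45.1 minutes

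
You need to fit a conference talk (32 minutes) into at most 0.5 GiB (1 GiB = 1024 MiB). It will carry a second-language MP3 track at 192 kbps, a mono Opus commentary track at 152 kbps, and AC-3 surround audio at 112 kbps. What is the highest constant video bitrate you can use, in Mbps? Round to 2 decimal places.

1.78 Mbps

Budget: 0.5 GiB = 4295.0 Mb.
32 min = 1920 s
Total bitrate budget: 4295.0 Mb / 1920 s = 2.237 Mbps.
Audio total: 192 + 152 + 112 = 456 kbps = 0.456 Mbps.
Video: 2.237 − 0.456 = 1.781 Mbps.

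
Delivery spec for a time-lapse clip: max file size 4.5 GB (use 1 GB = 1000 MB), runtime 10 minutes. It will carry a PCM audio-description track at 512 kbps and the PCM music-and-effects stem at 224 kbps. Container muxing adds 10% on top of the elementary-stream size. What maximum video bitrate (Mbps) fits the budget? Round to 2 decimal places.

Budget: 4.5 GB = 36000.0 Mb.
Stream payload after overhead: 36000.0 / 1.10 = 32727.3 Mb.
10 min = 600 s
Total bitrate budget: 32727.3 Mb / 600 s = 54.545 Mbps.
Audio total: 512 + 224 = 736 kbps = 0.736 Mbps.
Video: 54.545 − 0.736 = 53.809 Mbps.

53.81 Mbps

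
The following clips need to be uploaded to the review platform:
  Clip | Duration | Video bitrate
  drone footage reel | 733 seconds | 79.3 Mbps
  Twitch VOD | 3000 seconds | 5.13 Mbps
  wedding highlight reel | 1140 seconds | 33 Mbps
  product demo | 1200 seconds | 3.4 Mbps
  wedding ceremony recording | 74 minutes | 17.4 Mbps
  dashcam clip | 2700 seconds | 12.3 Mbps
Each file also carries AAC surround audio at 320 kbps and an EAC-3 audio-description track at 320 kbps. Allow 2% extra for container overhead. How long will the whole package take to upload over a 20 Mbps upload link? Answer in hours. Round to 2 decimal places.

3.32 hours

Audio total: 320 + 320 = 640 kbps = 0.640 Mbps.
drone footage reel: 79.940 Mbps × 733 s × 1.02 = 59767.9 Mb
Twitch VOD: 5.770 Mbps × 3000 s × 1.02 = 17656.2 Mb
wedding highlight reel: 33.640 Mbps × 1140 s × 1.02 = 39116.6 Mb
product demo: 4.040 Mbps × 1200 s × 1.02 = 4945.0 Mb
wedding ceremony recording: 18.040 Mbps × 4440 s × 1.02 = 81699.6 Mb
dashcam clip: 12.940 Mbps × 2700 s × 1.02 = 35636.8 Mb
Total: 238822.0 Mb = 29852.8 MB.
At 20 Mbps: 238822.0 / 20 = 11941 s ≈ 3.32 hours.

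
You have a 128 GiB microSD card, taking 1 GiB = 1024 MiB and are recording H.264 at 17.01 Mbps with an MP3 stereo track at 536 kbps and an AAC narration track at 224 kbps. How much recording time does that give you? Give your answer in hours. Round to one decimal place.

Audio total: 536 + 224 = 760 kbps = 0.760 Mbps.
Total bitrate: 17.01 + 0.760 = 17.770 Mbps.
Capacity: 128 GiB = 1,099,512 Mb.
Recording time: 1,099,512 / 17.770 = 61,875 s ≈ 17.2 hours.

17.2 hours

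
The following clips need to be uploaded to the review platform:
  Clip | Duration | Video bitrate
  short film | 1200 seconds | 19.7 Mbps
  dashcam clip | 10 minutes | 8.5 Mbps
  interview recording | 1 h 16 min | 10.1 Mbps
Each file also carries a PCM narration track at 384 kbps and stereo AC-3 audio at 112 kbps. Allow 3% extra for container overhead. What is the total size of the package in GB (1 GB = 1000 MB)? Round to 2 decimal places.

Audio total: 384 + 112 = 496 kbps = 0.496 Mbps.
short film: 20.196 Mbps × 1200 s × 1.03 = 24962.3 Mb
dashcam clip: 8.996 Mbps × 600 s × 1.03 = 5559.5 Mb
interview recording: 10.596 Mbps × 4560 s × 1.03 = 49767.3 Mb
Total: 80289.1 Mb = 10036.1 MB.
= 10.04 GB.

10.04 GB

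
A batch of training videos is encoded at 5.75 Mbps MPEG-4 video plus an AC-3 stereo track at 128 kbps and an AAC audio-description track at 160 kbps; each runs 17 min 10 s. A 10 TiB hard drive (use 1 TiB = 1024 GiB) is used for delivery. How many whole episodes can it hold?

14143

17 min 10 s = 1030 s
Audio total: 128 + 160 = 288 kbps = 0.288 Mbps.
Total bitrate: 6.038 Mbps.
Per item: 6.038 Mbps × 1030 s = 6,219 Mb = 777.4 MB.
Capacity: 10 TiB = 87,960,930 Mb; 14143.58 items → 14143 complete.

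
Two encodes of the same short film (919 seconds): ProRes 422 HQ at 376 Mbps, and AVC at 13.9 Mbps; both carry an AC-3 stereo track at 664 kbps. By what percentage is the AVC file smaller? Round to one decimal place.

96.1%

Audio: 664 kbps = 0.664 Mbps.
ProRes 422 HQ: 376.664 Mbps × 919 s = 346154.2 Mb = 40.298 GiB.
AVC: 14.564 Mbps × 919 s = 13384.3 Mb = 1.558 GiB.
Reduction: (1 − 1.558/40.298) × 100 = 96.13%.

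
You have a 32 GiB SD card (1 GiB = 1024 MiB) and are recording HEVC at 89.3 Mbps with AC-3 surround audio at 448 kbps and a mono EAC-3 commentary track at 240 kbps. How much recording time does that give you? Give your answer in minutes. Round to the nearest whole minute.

Audio total: 448 + 240 = 688 kbps = 0.688 Mbps.
Total bitrate: 89.3 + 0.688 = 89.988 Mbps.
Capacity: 32 GiB = 274,878 Mb.
Recording time: 274,878 / 89.988 = 3,055 s ≈ 50.9 minutes.

51 minutes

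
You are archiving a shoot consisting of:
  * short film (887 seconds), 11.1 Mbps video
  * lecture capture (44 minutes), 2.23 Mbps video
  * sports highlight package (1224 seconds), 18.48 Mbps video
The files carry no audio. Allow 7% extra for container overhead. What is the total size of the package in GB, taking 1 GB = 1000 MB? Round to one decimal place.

5.1 GB

short film: 11.100 Mbps × 887 s × 1.07 = 10534.9 Mb
lecture capture: 2.230 Mbps × 2640 s × 1.07 = 6299.3 Mb
sports highlight package: 18.480 Mbps × 1224 s × 1.07 = 24202.9 Mb
Total: 41037.1 Mb = 5129.6 MB.
= 5.130 GB.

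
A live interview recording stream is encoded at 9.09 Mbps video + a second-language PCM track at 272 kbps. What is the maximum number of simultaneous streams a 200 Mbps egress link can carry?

Audio: 272 kbps = 0.272 Mbps.
Per-viewer media rate: 9.362 Mbps.
200 Mbps = 200.0 Mbps; 200.0 / 9.362 = 21.36 → 21 viewers.

21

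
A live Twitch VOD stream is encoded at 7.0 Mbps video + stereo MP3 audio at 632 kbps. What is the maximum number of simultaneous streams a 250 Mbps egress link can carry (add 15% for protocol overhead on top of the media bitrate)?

Audio: 632 kbps = 0.632 Mbps.
Per-viewer media rate: 7.632 Mbps.
On the wire with 15% overhead: 8.777 Mbps.
250 Mbps = 250.0 Mbps; 250.0 / 8.777 = 28.48 → 28 viewers.

28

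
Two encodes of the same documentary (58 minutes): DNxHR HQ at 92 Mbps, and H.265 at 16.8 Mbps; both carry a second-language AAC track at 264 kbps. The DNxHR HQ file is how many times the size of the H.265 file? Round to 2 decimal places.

5.41

58 min = 3480 s
Audio: 264 kbps = 0.264 Mbps.
DNxHR HQ: 92.264 Mbps × 3480 s = 321078.7 Mb = 40.135 GB.
H.265: 17.064 Mbps × 3480 s = 59382.7 Mb = 7.423 GB.
Ratio: 40.135 / 7.423 = 5.407.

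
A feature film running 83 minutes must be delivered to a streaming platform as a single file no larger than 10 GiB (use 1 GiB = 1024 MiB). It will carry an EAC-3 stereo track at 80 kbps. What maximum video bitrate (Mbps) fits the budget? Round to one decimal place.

17.2 Mbps

Budget: 10 GiB = 85899.3 Mb.
83 min = 4980 s
Total bitrate budget: 85899.3 Mb / 4980 s = 17.249 Mbps.
Audio: 80 kbps = 0.080 Mbps.
Video: 17.249 − 0.080 = 17.169 Mbps.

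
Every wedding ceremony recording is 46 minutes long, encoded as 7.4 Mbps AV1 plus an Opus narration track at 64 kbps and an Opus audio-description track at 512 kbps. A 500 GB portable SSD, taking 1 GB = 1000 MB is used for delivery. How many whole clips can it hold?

46 min = 2760 s
Audio total: 64 + 512 = 576 kbps = 0.576 Mbps.
Total bitrate: 7.976 Mbps.
Per item: 7.976 Mbps × 2760 s = 22,014 Mb = 2,752 MB.
Capacity: 500 GB = 4,000,000 Mb; 181.70 items → 181 complete.

181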